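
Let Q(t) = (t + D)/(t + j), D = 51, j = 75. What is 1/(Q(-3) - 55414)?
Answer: -3/166240 ≈ -1.8046e-5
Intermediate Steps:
Q(t) = (51 + t)/(75 + t) (Q(t) = (t + 51)/(t + 75) = (51 + t)/(75 + t))
1/(Q(-3) - 55414) = 1/((51 - 3)/(75 - 3) - 55414) = 1/(48/72 - 55414) = 1/((1/72)*48 - 55414) = 1/(⅔ - 55414) = 1/(-166240/3) = -3/166240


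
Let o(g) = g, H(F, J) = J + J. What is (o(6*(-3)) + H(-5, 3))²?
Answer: 144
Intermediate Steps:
H(F, J) = 2*J
(o(6*(-3)) + H(-5, 3))² = (6*(-3) + 2*3)² = (-18 + 6)² = (-12)² = 144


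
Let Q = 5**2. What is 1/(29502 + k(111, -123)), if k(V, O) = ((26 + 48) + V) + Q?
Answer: 1/29712 ≈ 3.3656e-5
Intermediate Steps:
Q = 25
k(V, O) = 99 + V (k(V, O) = ((26 + 48) + V) + 25 = (74 + V) + 25 = 99 + V)
1/(29502 + k(111, -123)) = 1/(29502 + (99 + 111)) = 1/(29502 + 210) = 1/29712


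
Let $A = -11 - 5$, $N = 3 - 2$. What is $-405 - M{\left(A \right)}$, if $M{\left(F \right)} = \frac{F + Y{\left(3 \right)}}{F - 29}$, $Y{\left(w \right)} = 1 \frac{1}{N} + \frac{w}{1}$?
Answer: $- \frac{6079}{15} \approx -405.27$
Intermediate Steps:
$N = 1$
$Y{\left(w \right)} = 1 + w$ ($Y{\left(w \right)} = 1 \cdot 1^{-1} + \frac{w}{1} = 1 \cdot 1 + w 1 = 1 + w$)
$A = -16$ ($A = -11 - 5 = -16$)
$M{\left(F \right)} = \frac{4 + F}{-29 + F}$ ($M{\left(F \right)} = \frac{F + \left(1 + 3\right)}{F - 29} = \frac{F + 4}{-29 + F} = \frac{4 + F}{-29 + F}$)
$-405 - M{\left(A \right)} = -405 - \frac{4 - 16}{-29 - 16} = -405 - \frac{1}{-45} \left(-12\right) = -405 - \left(- \frac{1}{45}\right) \left(-12\right) = -405 - \frac{4}{15} = - \frac{6079}{15}$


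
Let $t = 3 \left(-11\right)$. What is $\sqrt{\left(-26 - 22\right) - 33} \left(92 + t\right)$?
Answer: $531 i \approx 531.0 i$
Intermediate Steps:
$t = -33$
$\sqrt{\left(-26 - 22\right) - 33} \left(92 + t\right) = \sqrt{\left(-26 - 22\right) - 33} \left(92 - 33\right) = \sqrt{-48 - 33} \cdot 59 = \sqrt{-81} \cdot 59 = 9 i 59 = 531 i$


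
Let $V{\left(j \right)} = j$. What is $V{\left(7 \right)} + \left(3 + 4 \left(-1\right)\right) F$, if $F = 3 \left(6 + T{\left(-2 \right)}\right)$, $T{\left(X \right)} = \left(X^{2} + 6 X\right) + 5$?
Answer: $-2$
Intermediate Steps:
$T{\left(X \right)} = 5 + X^{2} + 6 X$
$F = 9$ ($F = 3 \left(6 + \left(5 + \left(-2\right)^{2} + 6 \left(-2\right)\right)\right) = 3 \left(6 + \left(5 + 4 - 12\right)\right) = 3 \left(6 - 3\right) = 3 \cdot 3 = 9$)
$V{\left(7 \right)} + \left(3 + 4 \left(-1\right)\right) F = 7 + \left(3 + 4 \left(-1\right)\right) 9 = 7 + \left(3 - 4\right) 9 = 7 - 9 = -2$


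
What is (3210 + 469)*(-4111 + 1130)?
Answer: -10967099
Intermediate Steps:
(3210 + 469)*(-4111 + 1130) = 3679*(-2981) = -10967099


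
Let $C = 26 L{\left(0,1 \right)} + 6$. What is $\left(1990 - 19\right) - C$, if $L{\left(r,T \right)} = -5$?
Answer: $2095$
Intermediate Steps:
$C = -124$ ($C = 26 \left(-5\right) + 6 = -130 + 6 = -124$)
$\left(1990 - 19\right) - C = \left(1990 - 19\right) - -124 = \left(1990 - 19\right) + 124 = 1971 + 124 = 2095$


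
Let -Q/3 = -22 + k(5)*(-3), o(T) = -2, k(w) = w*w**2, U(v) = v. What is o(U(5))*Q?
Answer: -2382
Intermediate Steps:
k(w) = w**3
Q = 1191 (Q = -3*(-22 + 5**3*(-3)) = -3*(-22 + 125*(-3)) = -3*(-22 - 375) = -3*(-397) = 1191)
o(U(5))*Q = -2*1191 = -2382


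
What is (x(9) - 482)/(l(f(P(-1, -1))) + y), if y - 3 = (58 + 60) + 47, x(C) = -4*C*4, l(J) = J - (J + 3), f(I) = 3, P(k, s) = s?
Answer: -626/165 ≈ -3.7939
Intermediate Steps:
l(J) = -3 (l(J) = J - (3 + J) = J + (-3 - J) = -3)
x(C) = -16*C
y = 168 (y = 3 + ((58 + 60) + 47) = 3 + (118 + 47) = 3 + 165 = 168)
(x(9) - 482)/(l(f(P(-1, -1))) + y) = (-16*9 - 482)/(-3 + 168) = (-144 - 482)/165 = -626*1/165 = -626/165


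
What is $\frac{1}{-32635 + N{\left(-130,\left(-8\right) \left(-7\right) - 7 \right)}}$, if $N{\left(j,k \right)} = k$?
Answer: $- \frac{1}{32586} \approx -3.0688 \cdot 10^{-5}$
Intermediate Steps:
$\frac{1}{-32635 + N{\left(-130,\left(-8\right) \left(-7\right) - 7 \right)}} = \frac{1}{-32635 - -49} = \frac{1}{-32635 + \left(56 - 7\right)} = \frac{1}{-32635 + 49} = \frac{1}{-32586} = - \frac{1}{32586}$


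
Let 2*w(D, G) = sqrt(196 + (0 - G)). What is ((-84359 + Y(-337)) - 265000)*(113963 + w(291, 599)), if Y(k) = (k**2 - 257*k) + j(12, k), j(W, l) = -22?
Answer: -17003621489 - 149203*I*sqrt(403)/2 ≈ -1.7004e+10 - 1.4976e+6*I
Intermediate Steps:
w(D, G) = sqrt(196 - G)/2 (w(D, G) = sqrt(196 + (0 - G))/2 = sqrt(196 - G)/2)
Y(k) = -22 + k**2 - 257*k (Y(k) = (k**2 - 257*k) - 22 = -22 + k**2 - 257*k)
((-84359 + Y(-337)) - 265000)*(113963 + w(291, 599)) = ((-84359 + (-22 + (-337)**2 - 257*(-337))) - 265000)*(113963 + sqrt(196 - 1*599)/2) = ((-84359 + (-22 + 113569 + 86609)) - 265000)*(113963 + sqrt(196 - 599)/2) = ((-84359 + 200156) - 265000)*(113963 + sqrt(-403)/2) = (115797 - 265000)*(113963 + (I*sqrt(403))/2) = -149203*(113963 + I*sqrt(403)/2) = -17003621489 - 149203*I*sqrt(403)/2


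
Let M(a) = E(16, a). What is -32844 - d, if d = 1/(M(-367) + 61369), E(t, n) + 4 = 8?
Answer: -2015734813/61373 ≈ -32844.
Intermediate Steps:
E(t, n) = 4 (E(t, n) = -4 + 8 = 4)
M(a) = 4
d = 1/61373 (d = 1/(4 + 61369) = 1/61373 ≈ 1.6294e-5)
-32844 - d = -32844 - 1*1/61373 = -32844 - 1/61373 = -2015734813/61373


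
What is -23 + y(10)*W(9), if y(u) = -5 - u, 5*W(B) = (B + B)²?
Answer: -995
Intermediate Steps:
W(B) = 4*B²/5 (W(B) = (B + B)²/5 = (2*B)²/5 = (4*B²)/5 = 4*B²/5)
-23 + y(10)*W(9) = -23 + (-5 - 1*10)*((⅘)*9²) = -23 + (-5 - 10)*((⅘)*81) = -23 - 15*324/5 = -23 - 972 = -995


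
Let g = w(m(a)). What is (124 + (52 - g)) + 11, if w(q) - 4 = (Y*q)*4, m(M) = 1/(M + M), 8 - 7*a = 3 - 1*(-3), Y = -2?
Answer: 197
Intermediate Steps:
a = 2/7 (a = 8/7 - (3 - 1*(-3))/7 = 8/7 - (3 + 3)/7 = 8/7 - 1/7*6 = 8/7 - 6/7 = 2/7 ≈ 0.28571)
m(M) = 1/(2*M)
w(q) = 4 - 8*q (w(q) = 4 - 2*q*4 = 4 - 8*q)
g = -10 (g = 4 - 4/2/7 = 4 - 4*7/2 = 4 - 8*7/4 = 4 - 14 = -10)
(124 + (52 - g)) + 11 = (124 + (52 - 1*(-10))) + 11 = (124 + (52 + 10)) + 11 = (124 + 62) + 11 = 186 + 11 = 197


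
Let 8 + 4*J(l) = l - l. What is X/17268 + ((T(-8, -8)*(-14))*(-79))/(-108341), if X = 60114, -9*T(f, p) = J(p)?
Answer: 9762850175/2806248582 ≈ 3.4790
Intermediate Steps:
J(l) = -2 (J(l) = -2 + (l - l)/4 = -2 + (¼)*0 = -2 + 0 = -2)
T(f, p) = 2/9 (T(f, p) = -⅑*(-2) = 2/9)
X/17268 + ((T(-8, -8)*(-14))*(-79))/(-108341) = 60114/17268 + (((2/9)*(-14))*(-79))/(-108341) = 60114*(1/17268) - 28/9*(-79)*(-1/108341) = 10019/2878 + (2212/9)*(-1/108341) = 10019/2878 - 2212/975069 = 9762850175/2806248582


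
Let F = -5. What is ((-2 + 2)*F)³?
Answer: 0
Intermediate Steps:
((-2 + 2)*F)³ = ((-2 + 2)*(-5))³ = (0*(-5))³ = 0³ = 0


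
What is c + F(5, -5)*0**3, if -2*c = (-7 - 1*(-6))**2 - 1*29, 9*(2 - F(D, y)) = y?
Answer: 14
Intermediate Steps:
F(D, y) = 2 - y/9
c = 14 (c = -((-7 - 1*(-6))**2 - 1*29)/2 = -((-7 + 6)**2 - 29)/2 = -((-1)**2 - 29)/2 = -(1 - 29)/2 = -1/2*(-28) = 14)
c + F(5, -5)*0**3 = 14 + (2 - 1/9*(-5))*0**3 = 14 + (2 + 5/9)*0 = 14 + (23/9)*0 = 14 + 0 = 14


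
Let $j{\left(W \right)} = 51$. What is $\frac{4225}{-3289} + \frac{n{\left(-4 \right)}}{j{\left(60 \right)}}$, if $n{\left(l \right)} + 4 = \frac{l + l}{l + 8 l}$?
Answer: $- \frac{9281}{6831} \approx -1.3587$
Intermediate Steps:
$n{\left(l \right)} = - \frac{34}{9}$ ($n{\left(l \right)} = -4 + \frac{l + l}{l + 8 l} = -4 + \frac{2 l}{9 l} = -4 + 2 l \frac{1}{9 l} = -4 + \frac{2}{9} = - \frac{34}{9}$)
$\frac{4225}{-3289} + \frac{n{\left(-4 \right)}}{j{\left(60 \right)}} = \frac{4225}{-3289} - \frac{34}{9 \cdot 51} = 4225 \left(- \frac{1}{3289}\right) - \frac{2}{27} = - \frac{325}{253} - \frac{2}{27} = - \frac{9281}{6831}$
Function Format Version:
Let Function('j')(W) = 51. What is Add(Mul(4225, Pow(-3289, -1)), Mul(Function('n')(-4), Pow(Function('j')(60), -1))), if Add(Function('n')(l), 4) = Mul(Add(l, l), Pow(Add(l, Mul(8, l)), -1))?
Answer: Rational(-9281, 6831) ≈ -1.3587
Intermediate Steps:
Function('n')(l) = Rational(-34, 9) (Function('n')(l) = Add(-4, Mul(Add(l, l), Pow(Add(l, Mul(8, l)), -1))) = Add(-4, Mul(Mul(2, l), Pow(Mul(9, l), -1))) = Add(-4, Mul(Mul(2, l), Mul(Rational(1, 9), Pow(l, -1)))) = Add(-4, Rational(2, 9)) = Rational(-34, 9))
Add(Mul(4225, Pow(-3289, -1)), Mul(Function('n')(-4), Pow(Function('j')(60), -1))) = Add(Mul(4225, Pow(-3289, -1)), Mul(Rational(-34, 9), Pow(51, -1))) = Add(Mul(4225, Rational(-1, 3289)), Mul(Rational(-34, 9), Rational(1, 51))) = Add(Rational(-325, 253), Rational(-2, 27)) = Rational(-9281, 6831)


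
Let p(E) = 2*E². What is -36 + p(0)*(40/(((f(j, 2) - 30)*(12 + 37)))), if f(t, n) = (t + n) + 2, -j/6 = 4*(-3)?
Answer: -36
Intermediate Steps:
j = 72 (j = -24*(-3) = -6*(-12) = 72)
f(t, n) = 2 + n + t (f(t, n) = (n + t) + 2 = 2 + n + t)
-36 + p(0)*(40/(((f(j, 2) - 30)*(12 + 37)))) = -36 + (2*0²)*(40/((((2 + 2 + 72) - 30)*(12 + 37)))) = -36 + (2*0)*(40/(((76 - 30)*49))) = -36 + 0*(40/((46*49))) = -36 + 0*(40/2254) = -36 + 0*(40*(1/2254)) = -36 + 0*(20/1127) = -36 + 0 = -36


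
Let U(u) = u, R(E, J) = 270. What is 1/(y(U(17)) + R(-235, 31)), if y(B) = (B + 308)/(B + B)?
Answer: 34/9505 ≈ 0.0035771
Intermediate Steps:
y(B) = (308 + B)/(2*B) (y(B) = (308 + B)/((2*B)) = (308 + B)*(1/(2*B)) = (308 + B)/(2*B))
1/(y(U(17)) + R(-235, 31)) = 1/((½)*(308 + 17)/17 + 270) = 1/((½)*(1/17)*325 + 270) = 1/(325/34 + 270) = 1/(9505/34) = 34/9505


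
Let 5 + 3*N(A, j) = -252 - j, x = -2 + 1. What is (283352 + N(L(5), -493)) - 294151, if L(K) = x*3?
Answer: -32161/3 ≈ -10720.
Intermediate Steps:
x = -1
L(K) = -3 (L(K) = -1*3 = -3)
N(A, j) = -257/3 - j/3 (N(A, j) = -5/3 + (-252 - j)/3 = -5/3 + (-84 - j/3) = -257/3 - j/3)
(283352 + N(L(5), -493)) - 294151 = (283352 + (-257/3 - 1/3*(-493))) - 294151 = (283352 + (-257/3 + 493/3)) - 294151 = (283352 + 236/3) - 294151 = 850292/3 - 294151 = -32161/3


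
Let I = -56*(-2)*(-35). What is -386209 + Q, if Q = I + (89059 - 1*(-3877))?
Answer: -297193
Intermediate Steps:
I = -3920 (I = 112*(-35) = -3920)
Q = 89016 (Q = -3920 + (89059 - 1*(-3877)) = -3920 + (89059 + 3877) = -3920 + 92936 = 89016)
-386209 + Q = -386209 + 89016 = -297193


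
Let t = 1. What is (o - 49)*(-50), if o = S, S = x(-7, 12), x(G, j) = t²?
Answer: 2400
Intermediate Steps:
x(G, j) = 1 (x(G, j) = 1² = 1)
S = 1
o = 1
(o - 49)*(-50) = (1 - 49)*(-50) = -48*(-50) = 2400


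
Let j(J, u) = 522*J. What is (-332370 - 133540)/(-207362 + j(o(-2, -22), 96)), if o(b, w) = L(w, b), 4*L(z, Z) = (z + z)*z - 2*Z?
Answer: 232955/40258 ≈ 5.7866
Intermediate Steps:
L(z, Z) = z**2/2 - Z/2 (L(z, Z) = ((z + z)*z - 2*Z)/4 = ((2*z)*z - 2*Z)/4 = (2*z**2 - 2*Z)/4 = (-2*Z + 2*z**2)/4 = z**2/2 - Z/2)
o(b, w) = w**2/2 - b/2
(-332370 - 133540)/(-207362 + j(o(-2, -22), 96)) = (-332370 - 133540)/(-207362 + 522*((1/2)*(-22)**2 - 1/2*(-2))) = -465910/(-207362 + 522*((1/2)*484 + 1)) = -465910/(-207362 + 522*(242 + 1)) = -465910/(-207362 + 522*243) = -465910/(-207362 + 126846) = -465910/(-80516) = -465910*(-1/80516) = 232955/40258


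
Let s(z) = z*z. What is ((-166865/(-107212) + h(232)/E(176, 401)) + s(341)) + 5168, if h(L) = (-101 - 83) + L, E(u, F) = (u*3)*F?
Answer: 57435441667995/472912132 ≈ 1.2145e+5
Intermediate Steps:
E(u, F) = 3*F*u (E(u, F) = (3*u)*F = 3*F*u)
h(L) = -184 + L
s(z) = z²
((-166865/(-107212) + h(232)/E(176, 401)) + s(341)) + 5168 = ((-166865/(-107212) + (-184 + 232)/((3*401*176))) + 341²) + 5168 = ((-166865*(-1/107212) + 48/211728) + 116281) + 5168 = ((166865/107212 + 48*(1/211728)) + 116281) + 5168 = ((166865/107212 + 1/4411) + 116281) + 5168 = (736148727/472912132 + 116281) + 5168 = 54991431769819/472912132 + 5168 = 57435441667995/472912132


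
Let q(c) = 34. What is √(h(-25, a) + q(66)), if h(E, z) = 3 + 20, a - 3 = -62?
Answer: √57 ≈ 7.5498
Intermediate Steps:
a = -59 (a = 3 - 62 = -59)
h(E, z) = 23
√(h(-25, a) + q(66)) = √(23 + 34) = √57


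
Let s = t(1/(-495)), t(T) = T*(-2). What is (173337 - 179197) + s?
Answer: -2900698/495 ≈ -5860.0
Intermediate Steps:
t(T) = -2*T
s = 2/495 (s = -2/(-495) = -2*(-1/495) = 2/495 ≈ 0.0040404)
(173337 - 179197) + s = (173337 - 179197) + 2/495 = -5860 + 2/495 = -2900698/495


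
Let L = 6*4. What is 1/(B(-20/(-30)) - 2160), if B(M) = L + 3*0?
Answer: -1/2136 ≈ -0.00046816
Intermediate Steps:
L = 24
B(M) = 24 (B(M) = 24 + 3*0 = 24 + 0 = 24)
1/(B(-20/(-30)) - 2160) = 1/(24 - 2160) = 1/(-2136) = -1/2136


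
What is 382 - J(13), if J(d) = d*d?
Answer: 213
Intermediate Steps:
J(d) = d²
382 - J(13) = 382 - 1*13² = 382 - 1*169 = 382 - 169 = 213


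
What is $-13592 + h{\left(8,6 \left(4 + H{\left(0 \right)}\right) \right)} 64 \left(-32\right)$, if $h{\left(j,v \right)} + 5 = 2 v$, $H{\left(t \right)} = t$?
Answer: $-101656$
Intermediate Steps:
$h{\left(j,v \right)} = -5 + 2 v$
$-13592 + h{\left(8,6 \left(4 + H{\left(0 \right)}\right) \right)} 64 \left(-32\right) = -13592 + \left(-5 + 2 \cdot 6 \left(4 + 0\right)\right) 64 \left(-32\right) = -13592 + \left(-5 + 2 \cdot 6 \cdot 4\right) 64 \left(-32\right) = -13592 + \left(-5 + 2 \cdot 24\right) 64 \left(-32\right) = -13592 + \left(-5 + 48\right) 64 \left(-32\right) = -13592 + 43 \cdot 64 \left(-32\right) = -13592 + 2752 \left(-32\right) = -13592 - 88064 = -101656$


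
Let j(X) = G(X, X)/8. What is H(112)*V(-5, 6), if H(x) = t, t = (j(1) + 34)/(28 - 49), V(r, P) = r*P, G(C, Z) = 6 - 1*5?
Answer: 195/4 ≈ 48.750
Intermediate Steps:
G(C, Z) = 1 (G(C, Z) = 6 - 5 = 1)
j(X) = ⅛ (j(X) = 1/8 = 1*(⅛) = ⅛)
V(r, P) = P*r
t = -13/8 (t = (⅛ + 34)/(28 - 49) = (273/8)/(-21) = (273/8)*(-1/21) = -13/8 ≈ -1.6250)
H(x) = -13/8
H(112)*V(-5, 6) = -39*(-5)/4 = -13/8*(-30) = 195/4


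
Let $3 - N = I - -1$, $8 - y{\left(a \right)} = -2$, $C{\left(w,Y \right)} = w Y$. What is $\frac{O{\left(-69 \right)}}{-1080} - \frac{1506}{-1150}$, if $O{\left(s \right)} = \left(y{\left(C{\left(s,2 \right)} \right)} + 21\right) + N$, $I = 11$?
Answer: $\frac{80059}{62100} \approx 1.2892$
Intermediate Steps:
$C{\left(w,Y \right)} = Y w$
$y{\left(a \right)} = 10$ ($y{\left(a \right)} = 8 - -2 = 8 + 2 = 10$)
$N = -9$ ($N = 3 - \left(11 - -1\right) = 3 - \left(11 + 1\right) = 3 - 12 = -9$)
$O{\left(s \right)} = 22$ ($O{\left(s \right)} = \left(10 + 21\right) - 9 = 31 - 9 = 22$)
$\frac{O{\left(-69 \right)}}{-1080} - \frac{1506}{-1150} = \frac{22}{-1080} - \frac{1506}{-1150} = 22 \left(- \frac{1}{1080}\right) - - \frac{753}{575} = - \frac{11}{540} + \frac{753}{575} = \frac{80059}{62100}$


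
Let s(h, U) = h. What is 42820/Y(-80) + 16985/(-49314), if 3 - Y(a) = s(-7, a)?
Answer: 211145563/49314 ≈ 4281.7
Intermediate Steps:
Y(a) = 10 (Y(a) = 3 - 1*(-7) = 3 + 7 = 10)
42820/Y(-80) + 16985/(-49314) = 42820/10 + 16985/(-49314) = 42820*(⅒) + 16985*(-1/49314) = 4282 - 16985/49314 = 211145563/49314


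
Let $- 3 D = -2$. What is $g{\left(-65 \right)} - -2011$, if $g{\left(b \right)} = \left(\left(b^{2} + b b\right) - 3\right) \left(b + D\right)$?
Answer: $- \frac{1624238}{3} \approx -5.4141 \cdot 10^{5}$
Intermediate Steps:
$D = \frac{2}{3}$ ($D = \left(- \frac{1}{3}\right) \left(-2\right) = \frac{2}{3} \approx 0.66667$)
$g{\left(b \right)} = \left(-3 + 2 b^{2}\right) \left(\frac{2}{3} + b\right)$ ($g{\left(b \right)} = \left(\left(b^{2} + b b\right) - 3\right) \left(b + \frac{2}{3}\right) = \left(\left(b^{2} + b^{2}\right) - 3\right) \left(\frac{2}{3} + b\right) = \left(2 b^{2} - 3\right) \left(\frac{2}{3} + b\right) = \left(-3 + 2 b^{2}\right) \left(\frac{2}{3} + b\right)$)
$g{\left(-65 \right)} - -2011 = \left(-2 - -195 + 2 \left(-65\right)^{3} + \frac{4 \left(-65\right)^{2}}{3}\right) - -2011 = \left(-2 + 195 + 2 \left(-274625\right) + \frac{4}{3} \cdot 4225\right) + 2011 = \left(-2 + 195 - 549250 + \frac{16900}{3}\right) + 2011 = - \frac{1630271}{3} + 2011 = - \frac{1624238}{3}$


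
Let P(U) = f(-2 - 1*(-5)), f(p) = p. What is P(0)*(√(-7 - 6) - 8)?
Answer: -24 + 3*I*√13 ≈ -24.0 + 10.817*I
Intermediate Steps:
P(U) = 3 (P(U) = -2 - 1*(-5) = -2 + 5 = 3)
P(0)*(√(-7 - 6) - 8) = 3*(√(-7 - 6) - 8) = 3*(√(-13) - 8) = 3*(I*√13 - 8) = 3*(-8 + I*√13) = -24 + 3*I*√13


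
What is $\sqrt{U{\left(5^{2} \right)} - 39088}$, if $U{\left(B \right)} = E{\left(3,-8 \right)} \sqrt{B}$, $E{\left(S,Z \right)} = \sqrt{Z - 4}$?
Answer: $\sqrt{-39088 + 10 i \sqrt{3}} \approx 0.0438 + 197.71 i$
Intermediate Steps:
$E{\left(S,Z \right)} = \sqrt{-4 + Z}$
$U{\left(B \right)} = 2 i \sqrt{3} \sqrt{B}$ ($U{\left(B \right)} = \sqrt{-4 - 8} \sqrt{B} = \sqrt{-12} \sqrt{B} = 2 i \sqrt{3} \sqrt{B}$)
$\sqrt{U{\left(5^{2} \right)} - 39088} = \sqrt{2 i \sqrt{3} \sqrt{5^{2}} - 39088} = \sqrt{2 i \sqrt{3} \sqrt{25} - 39088} = \sqrt{2 i \sqrt{3} \cdot 5 - 39088} = \sqrt{10 i \sqrt{3} - 39088} = \sqrt{-39088 + 10 i \sqrt{3}}$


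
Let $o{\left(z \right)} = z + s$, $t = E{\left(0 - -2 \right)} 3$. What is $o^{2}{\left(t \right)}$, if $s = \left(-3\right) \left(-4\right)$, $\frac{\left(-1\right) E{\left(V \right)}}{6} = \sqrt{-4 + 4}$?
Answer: $144$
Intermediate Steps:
$E{\left(V \right)} = 0$ ($E{\left(V \right)} = - 6 \sqrt{-4 + 4} = - 6 \sqrt{0} = \left(-6\right) 0 = 0$)
$s = 12$
$t = 0$ ($t = 0 \cdot 3 = 0$)
$o{\left(z \right)} = 12 + z$ ($o{\left(z \right)} = z + 12 = 12 + z$)
$o^{2}{\left(t \right)} = \left(12 + 0\right)^{2} = 12^{2} = 144$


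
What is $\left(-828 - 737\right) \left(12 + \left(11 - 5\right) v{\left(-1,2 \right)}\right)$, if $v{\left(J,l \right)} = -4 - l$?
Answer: $37560$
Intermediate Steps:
$\left(-828 - 737\right) \left(12 + \left(11 - 5\right) v{\left(-1,2 \right)}\right) = \left(-828 - 737\right) \left(12 + \left(11 - 5\right) \left(-4 - 2\right)\right) = - 1565 \left(12 + \left(11 - 5\right) \left(-4 - 2\right)\right) = - 1565 \left(12 + 6 \left(-6\right)\right) = - 1565 \left(12 - 36\right) = \left(-1565\right) \left(-24\right) = 37560$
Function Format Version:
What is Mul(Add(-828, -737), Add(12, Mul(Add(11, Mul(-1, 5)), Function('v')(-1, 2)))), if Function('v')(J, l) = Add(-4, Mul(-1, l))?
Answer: 37560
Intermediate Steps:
Mul(Add(-828, -737), Add(12, Mul(Add(11, Mul(-1, 5)), Function('v')(-1, 2)))) = Mul(Add(-828, -737), Add(12, Mul(Add(11, Mul(-1, 5)), Add(-4, Mul(-1, 2))))) = Mul(-1565, Add(12, Mul(Add(11, -5), Add(-4, -2)))) = Mul(-1565, Add(12, Mul(6, -6))) = Mul(-1565, Add(12, -36)) = Mul(-1565, -24) = 37560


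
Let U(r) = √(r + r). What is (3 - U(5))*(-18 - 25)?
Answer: -129 + 43*√10 ≈ 6.9779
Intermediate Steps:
U(r) = √2*√r (U(r) = √(2*r) = √2*√r)
(3 - U(5))*(-18 - 25) = (3 - √2*√5)*(-18 - 25) = (3 - √10)*(-43) = -129 + 43*√10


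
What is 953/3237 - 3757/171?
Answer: -3999482/184509 ≈ -21.676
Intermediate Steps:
953/3237 - 3757/171 = -3999482/184509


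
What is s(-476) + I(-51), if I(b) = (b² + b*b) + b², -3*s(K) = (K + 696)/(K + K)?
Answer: 5571397/714 ≈ 7803.1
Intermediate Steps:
s(K) = -(696 + K)/(6*K) (s(K) = -(K + 696)/(3*(K + K)) = -(696 + K)/(3*(2*K)) = -(696 + K)*1/(2*K)/3 = -(696 + K)/(6*K))
I(b) = 3*b² (I(b) = (b² + b²) + b² = 2*b² + b² = 3*b²)
s(-476) + I(-51) = (⅙)*(-696 - 1*(-476))/(-476) + 3*(-51)² = (⅙)*(-1/476)*(-696 + 476) + 3*2601 = (⅙)*(-1/476)*(-220) + 7803 = 55/714 + 7803 = 5571397/714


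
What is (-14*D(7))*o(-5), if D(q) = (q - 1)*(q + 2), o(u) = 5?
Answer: -3780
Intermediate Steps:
D(q) = (-1 + q)*(2 + q)
(-14*D(7))*o(-5) = -14*(-2 + 7 + 7²)*5 = -14*(-2 + 7 + 49)*5 = -14*54*5 = -756*5 = -3780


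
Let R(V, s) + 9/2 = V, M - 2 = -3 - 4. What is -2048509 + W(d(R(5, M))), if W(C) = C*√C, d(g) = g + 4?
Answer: -2048509 + 27*√2/4 ≈ -2.0485e+6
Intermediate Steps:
M = -5 (M = 2 + (-3 - 4) = 2 - 7 = -5)
R(V, s) = -9/2 + V
d(g) = 4 + g
W(C) = C^(3/2)
-2048509 + W(d(R(5, M))) = -2048509 + (4 + (-9/2 + 5))^(3/2) = -2048509 + (4 + ½)^(3/2) = -2048509 + (9/2)^(3/2) = -2048509 + 27*√2/4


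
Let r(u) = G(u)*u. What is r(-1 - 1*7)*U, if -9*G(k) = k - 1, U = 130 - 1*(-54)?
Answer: -1472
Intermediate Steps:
U = 184 (U = 130 + 54 = 184)
G(k) = 1/9 - k/9 (G(k) = -(k - 1)/9 = -(-1 + k)/9 = 1/9 - k/9)
r(u) = u*(1/9 - u/9) (r(u) = (1/9 - u/9)*u = u*(1/9 - u/9))
r(-1 - 1*7)*U = ((-1 - 1*7)*(1 - (-1 - 1*7))/9)*184 = ((-1 - 7)*(1 - (-1 - 7))/9)*184 = ((1/9)*(-8)*(1 - 1*(-8)))*184 = ((1/9)*(-8)*(1 + 8))*184 = ((1/9)*(-8)*9)*184 = -8*184 = -1472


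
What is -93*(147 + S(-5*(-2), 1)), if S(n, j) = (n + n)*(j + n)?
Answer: -34131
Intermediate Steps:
S(n, j) = 2*n*(j + n) (S(n, j) = (2*n)*(j + n) = 2*n*(j + n))
-93*(147 + S(-5*(-2), 1)) = -93*(147 + 2*(-5*(-2))*(1 - 5*(-2))) = -93*(147 + 2*10*(1 + 10)) = -93*(147 + 2*10*11) = -93*(147 + 220) = -93*367 = -34131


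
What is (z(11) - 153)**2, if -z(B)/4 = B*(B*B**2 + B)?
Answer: 3504758401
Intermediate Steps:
z(B) = -4*B*(B + B**3) (z(B) = -4*B*(B*B**2 + B) = -4*B*(B**3 + B) = -4*B*(B + B**3))
(z(11) - 153)**2 = (4*11**2*(-1 - 1*11**2) - 153)**2 = (4*121*(-1 - 1*121) - 153)**2 = (4*121*(-1 - 121) - 153)**2 = (4*121*(-122) - 153)**2 = (-59048 - 153)**2 = (-59201)**2 = 3504758401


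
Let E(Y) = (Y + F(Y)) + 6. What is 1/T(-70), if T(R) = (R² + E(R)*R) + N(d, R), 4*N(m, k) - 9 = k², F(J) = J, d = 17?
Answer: 4/62029 ≈ 6.4486e-5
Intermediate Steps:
E(Y) = 6 + 2*Y (E(Y) = (Y + Y) + 6 = 2*Y + 6 = 6 + 2*Y)
N(m, k) = 9/4 + k²/4
T(R) = 9/4 + 5*R²/4 + R*(6 + 2*R) (T(R) = (R² + (6 + 2*R)*R) + (9/4 + R²/4) = (R² + R*(6 + 2*R)) + (9/4 + R²/4) = 9/4 + 5*R²/4 + R*(6 + 2*R))
1/T(-70) = 1/(9/4 + 6*(-70) + (13/4)*(-70)²) = 1/(9/4 - 420 + (13/4)*4900) = 1/(9/4 - 420 + 15925) = 1/(62029/4) = 4/62029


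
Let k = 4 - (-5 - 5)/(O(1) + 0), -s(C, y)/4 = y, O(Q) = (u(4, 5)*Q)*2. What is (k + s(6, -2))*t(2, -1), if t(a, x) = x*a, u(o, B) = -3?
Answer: -62/3 ≈ -20.667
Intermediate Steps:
O(Q) = -6*Q (O(Q) = -3*Q*2 = -6*Q)
t(a, x) = a*x
s(C, y) = -4*y
k = 7/3 (k = 4 - (-5 - 5)/(-6*1 + 0) = 4 - (-10)/(-6 + 0) = 4 - (-10)/(-6) = 4 - (-10)*(-1)/6 = 4 - 1*5/3 = 4 - 5/3 = 7/3 ≈ 2.3333)
(k + s(6, -2))*t(2, -1) = (7/3 - 4*(-2))*(2*(-1)) = (7/3 + 8)*(-2) = (31/3)*(-2) = -62/3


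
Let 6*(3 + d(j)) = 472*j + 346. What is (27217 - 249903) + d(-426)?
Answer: -768430/3 ≈ -2.5614e+5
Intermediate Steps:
d(j) = 164/3 + 236*j/3 (d(j) = -3 + (472*j + 346)/6 = -3 + (346 + 472*j)/6 = -3 + (173/3 + 236*j/3) = 164/3 + 236*j/3)
(27217 - 249903) + d(-426) = (27217 - 249903) + (164/3 + (236/3)*(-426)) = -222686 + (164/3 - 33512) = -222686 - 100372/3 = -768430/3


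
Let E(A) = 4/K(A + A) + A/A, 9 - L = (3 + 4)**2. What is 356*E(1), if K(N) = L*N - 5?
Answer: 28836/85 ≈ 339.25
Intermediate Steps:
L = -40 (L = 9 - (3 + 4)**2 = 9 - 1*7**2 = 9 - 1*49 = 9 - 49 = -40)
K(N) = -5 - 40*N (K(N) = -40*N - 5 = -5 - 40*N)
E(A) = 1 + 4/(-5 - 80*A) (E(A) = 4/(-5 - 40*(A + A)) + A/A = 4/(-5 - 80*A) + 1 = 1 + 4/(-5 - 80*A))
356*E(1) = 356*((1 + 80*1)/(5*(1 + 16*1))) = 356*((1 + 80)/(5*(1 + 16))) = 356*((1/5)*81/17) = 356*((1/5)*(1/17)*81) = 356*(81/85) = 28836/85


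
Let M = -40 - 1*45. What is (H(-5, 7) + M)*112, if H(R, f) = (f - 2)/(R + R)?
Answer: -9576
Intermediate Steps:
H(R, f) = (-2 + f)/(2*R) (H(R, f) = (-2 + f)/((2*R)) = (-2 + f)*(1/(2*R)) = (-2 + f)/(2*R))
M = -85 (M = -40 - 45 = -85)
(H(-5, 7) + M)*112 = ((1/2)*(-2 + 7)/(-5) - 85)*112 = ((1/2)*(-1/5)*5 - 85)*112 = (-1/2 - 85)*112 = -171/2*112 = -9576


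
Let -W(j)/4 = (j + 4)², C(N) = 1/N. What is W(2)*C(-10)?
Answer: 72/5 ≈ 14.400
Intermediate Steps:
W(j) = -4*(4 + j)² (W(j) = -4*(j + 4)² = -4*(4 + j)²)
W(2)*C(-10) = -4*(4 + 2)²/(-10) = -4*6²*(-⅒) = -4*36*(-⅒) = -144*(-⅒) = 72/5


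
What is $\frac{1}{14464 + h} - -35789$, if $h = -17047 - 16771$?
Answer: $\frac{692660305}{19354} \approx 35789.0$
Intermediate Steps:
$h = -33818$ ($h = -17047 - 16771 = -33818$)
$\frac{1}{14464 + h} - -35789 = \frac{1}{14464 - 33818} - -35789 = \frac{1}{-19354} + 35789 = - \frac{1}{19354} + 35789 = \frac{692660305}{19354}$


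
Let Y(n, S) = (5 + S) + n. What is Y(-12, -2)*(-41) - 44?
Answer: 325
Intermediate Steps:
Y(n, S) = 5 + S + n
Y(-12, -2)*(-41) - 44 = (5 - 2 - 12)*(-41) - 44 = -9*(-41) - 44 = 369 - 44 = 325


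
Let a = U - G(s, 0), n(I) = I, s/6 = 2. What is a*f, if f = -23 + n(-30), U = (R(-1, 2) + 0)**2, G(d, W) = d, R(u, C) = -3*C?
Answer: -1272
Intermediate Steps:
s = 12 (s = 6*2 = 12)
U = 36 (U = (-3*2 + 0)**2 = (-6 + 0)**2 = (-6)**2 = 36)
f = -53 (f = -23 - 30 = -53)
a = 24 (a = 36 - 1*12 = 36 - 12 = 24)
a*f = 24*(-53) = -1272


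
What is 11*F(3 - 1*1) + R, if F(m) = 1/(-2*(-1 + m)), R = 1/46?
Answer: -126/23 ≈ -5.4783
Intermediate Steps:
R = 1/46 ≈ 0.021739
F(m) = 1/(2 - 2*m)
11*F(3 - 1*1) + R = 11*(-1/(-2 + 2*(3 - 1*1))) + 1/46 = 11*(-1/(-2 + 2*(3 - 1))) + 1/46 = 11*(-1/(-2 + 2*2)) + 1/46 = 11*(-1/(-2 + 4)) + 1/46 = 11*(-1/2) + 1/46 = -11/2 + 1/46 = -126/23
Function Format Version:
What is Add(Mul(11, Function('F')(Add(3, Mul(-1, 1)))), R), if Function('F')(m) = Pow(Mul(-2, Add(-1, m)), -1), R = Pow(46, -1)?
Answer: Rational(-126, 23) ≈ -5.4783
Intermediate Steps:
R = Rational(1, 46) ≈ 0.021739
Function('F')(m) = Pow(Add(2, Mul(-2, m)), -1)
Add(Mul(11, Function('F')(Add(3, Mul(-1, 1)))), R) = Add(Mul(11, Mul(-1, Pow(Add(-2, Mul(2, Add(3, Mul(-1, 1)))), -1))), Rational(1, 46)) = Add(Mul(11, Mul(-1, Pow(Add(-2, Mul(2, Add(3, -1))), -1))), Rational(1, 46)) = Add(Mul(11, Mul(-1, Pow(Add(-2, Mul(2, 2)), -1))), Rational(1, 46)) = Add(Mul(11, Mul(-1, Pow(Add(-2, 4), -1))), Rational(1, 46)) = Add(Mul(11, Mul(-1, Pow(2, -1))), Rational(1, 46)) = Add(Mul(11, Mul(-1, Rational(1, 2))), Rational(1, 46)) = Add(Mul(11, Rational(-1, 2)), Rational(1, 46)) = Add(Rational(-11, 2), Rational(1, 46)) = Rational(-126, 23)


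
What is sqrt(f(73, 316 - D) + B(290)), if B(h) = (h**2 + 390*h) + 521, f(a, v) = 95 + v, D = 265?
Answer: sqrt(197867) ≈ 444.82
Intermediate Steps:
B(h) = 521 + h**2 + 390*h
sqrt(f(73, 316 - D) + B(290)) = sqrt((95 + (316 - 1*265)) + (521 + 290**2 + 390*290)) = sqrt((95 + (316 - 265)) + (521 + 84100 + 113100)) = sqrt((95 + 51) + 197721) = sqrt(146 + 197721) = sqrt(197867)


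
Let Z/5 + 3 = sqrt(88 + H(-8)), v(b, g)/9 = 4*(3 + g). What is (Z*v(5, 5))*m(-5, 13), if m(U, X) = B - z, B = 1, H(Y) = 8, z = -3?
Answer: -17280 + 23040*sqrt(6) ≈ 39156.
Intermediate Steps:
v(b, g) = 108 + 36*g (v(b, g) = 9*(4*(3 + g)) = 9*(12 + 4*g) = 108 + 36*g)
Z = -15 + 20*sqrt(6) (Z = -15 + 5*sqrt(88 + 8) = -15 + 5*sqrt(96) = -15 + 5*(4*sqrt(6)) = -15 + 20*sqrt(6) ≈ 33.990)
m(U, X) = 4 (m(U, X) = 1 - 1*(-3) = 1 + 3 = 4)
(Z*v(5, 5))*m(-5, 13) = ((-15 + 20*sqrt(6))*(108 + 36*5))*4 = ((-15 + 20*sqrt(6))*(108 + 180))*4 = ((-15 + 20*sqrt(6))*288)*4 = (-4320 + 5760*sqrt(6))*4 = -17280 + 23040*sqrt(6)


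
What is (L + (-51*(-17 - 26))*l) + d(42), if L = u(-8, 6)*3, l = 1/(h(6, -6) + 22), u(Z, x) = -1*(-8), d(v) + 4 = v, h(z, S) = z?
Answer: 3929/28 ≈ 140.32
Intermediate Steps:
d(v) = -4 + v
u(Z, x) = 8
l = 1/28 (l = 1/(6 + 22) = 1/28 ≈ 0.035714)
L = 24 (L = 8*3 = 24)
(L + (-51*(-17 - 26))*l) + d(42) = (24 - 51*(-17 - 26)*(1/28)) + (-4 + 42) = (24 - 51*(-43)*(1/28)) + 38 = (24 + 2193*(1/28)) + 38 = (24 + 2193/28) + 38 = 2865/28 + 38 = 3929/28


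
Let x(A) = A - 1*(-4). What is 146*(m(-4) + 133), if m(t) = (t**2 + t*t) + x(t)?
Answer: 24090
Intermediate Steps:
x(A) = 4 + A (x(A) = A + 4 = 4 + A)
m(t) = 4 + t + 2*t**2 (m(t) = (t**2 + t*t) + (4 + t) = (t**2 + t**2) + (4 + t) = 2*t**2 + (4 + t) = 4 + t + 2*t**2)
146*(m(-4) + 133) = 146*((4 - 4 + 2*(-4)**2) + 133) = 146*((4 - 4 + 2*16) + 133) = 146*((4 - 4 + 32) + 133) = 146*(32 + 133) = 146*165 = 24090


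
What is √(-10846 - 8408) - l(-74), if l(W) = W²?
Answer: -5476 + I*√19254 ≈ -5476.0 + 138.76*I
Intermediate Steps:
√(-10846 - 8408) - l(-74) = √(-10846 - 8408) - 1*(-74)² = √(-19254) - 1*5476 = I*√19254 - 5476 = -5476 + I*√19254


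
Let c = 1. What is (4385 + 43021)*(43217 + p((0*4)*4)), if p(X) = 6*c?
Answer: 2049029538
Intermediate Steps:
p(X) = 6 (p(X) = 6*1 = 6)
(4385 + 43021)*(43217 + p((0*4)*4)) = (4385 + 43021)*(43217 + 6) = 47406*43223 = 2049029538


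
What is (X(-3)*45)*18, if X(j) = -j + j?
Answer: 0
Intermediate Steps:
X(j) = 0
(X(-3)*45)*18 = (0*45)*18 = 0*18 = 0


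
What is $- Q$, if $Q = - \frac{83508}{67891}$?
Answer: $\frac{83508}{67891} \approx 1.23$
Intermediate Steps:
$Q = - \frac{83508}{67891}$ ($Q = \left(-83508\right) \frac{1}{67891} = - \frac{83508}{67891} \approx -1.23$)
$- Q = \left(-1\right) \left(- \frac{83508}{67891}\right) = \frac{83508}{67891}$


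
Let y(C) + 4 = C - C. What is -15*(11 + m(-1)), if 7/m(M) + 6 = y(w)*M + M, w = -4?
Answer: -130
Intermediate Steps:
y(C) = -4 (y(C) = -4 + (C - C) = -4 + 0 = -4)
m(M) = 7/(-6 - 3*M) (m(M) = 7/(-6 + (-4*M + M)) = 7/(-6 - 3*M))
-15*(11 + m(-1)) = -15*(11 + 7/(3*(-2 - 1*(-1)))) = -15*(11 + 7/(3*(-2 + 1))) = -15*(11 + (7/3)/(-1)) = -15*(11 + (7/3)*(-1)) = -15*(11 - 7/3) = -15*26/3 = -130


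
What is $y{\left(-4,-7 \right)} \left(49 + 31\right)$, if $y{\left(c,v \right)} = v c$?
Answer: $2240$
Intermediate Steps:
$y{\left(c,v \right)} = c v$
$y{\left(-4,-7 \right)} \left(49 + 31\right) = \left(-4\right) \left(-7\right) \left(49 + 31\right) = 28 \cdot 80 = 2240$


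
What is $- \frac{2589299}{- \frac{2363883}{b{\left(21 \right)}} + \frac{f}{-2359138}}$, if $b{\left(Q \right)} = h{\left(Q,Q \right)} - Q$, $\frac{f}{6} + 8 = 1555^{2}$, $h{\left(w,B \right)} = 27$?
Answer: $\frac{6108513664262}{929468876911} \approx 6.572$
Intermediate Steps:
$f = 14508102$ ($f = -48 + 6 \cdot 1555^{2} = -48 + 6 \cdot 2418025 = -48 + 14508150 = 14508102$)
$b{\left(Q \right)} = 27 - Q$
$- \frac{2589299}{- \frac{2363883}{b{\left(21 \right)}} + \frac{f}{-2359138}} = - \frac{2589299}{- \frac{2363883}{27 - 21} + \frac{14508102}{-2359138}} = - \frac{2589299}{- \frac{2363883}{27 - 21} + 14508102 \left(- \frac{1}{2359138}\right)} = - \frac{2589299}{- \frac{2363883}{6} - \frac{7254051}{1179569}} = - \frac{2589299}{\left(-2363883\right) \frac{1}{6} - \frac{7254051}{1179569}} = - \frac{2589299}{- \frac{787961}{2} - \frac{7254051}{1179569}} = - \frac{2589299}{- \frac{929468876911}{2359138}} = \left(-2589299\right) \left(- \frac{2359138}{929468876911}\right) = \frac{6108513664262}{929468876911}$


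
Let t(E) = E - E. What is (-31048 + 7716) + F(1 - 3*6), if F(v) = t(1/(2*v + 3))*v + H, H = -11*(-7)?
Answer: -23255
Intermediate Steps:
t(E) = 0
H = 77
F(v) = 77 (F(v) = 0*v + 77 = 0 + 77 = 77)
(-31048 + 7716) + F(1 - 3*6) = (-31048 + 7716) + 77 = -23332 + 77 = -23255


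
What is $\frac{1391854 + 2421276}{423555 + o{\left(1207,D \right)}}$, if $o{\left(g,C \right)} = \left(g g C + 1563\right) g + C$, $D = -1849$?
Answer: $- \frac{381313}{325131024956} \approx -1.1728 \cdot 10^{-6}$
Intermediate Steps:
$o{\left(g,C \right)} = C + g \left(1563 + C g^{2}\right)$ ($o{\left(g,C \right)} = \left(g^{2} C + 1563\right) g + C = \left(C g^{2} + 1563\right) g + C = \left(1563 + C g^{2}\right) g + C = g \left(1563 + C g^{2}\right) + C = C + g \left(1563 + C g^{2}\right)$)
$\frac{1391854 + 2421276}{423555 + o{\left(1207,D \right)}} = \frac{1391854 + 2421276}{423555 - \left(-1884692 + 3251312557807\right)} = \frac{3813130}{423555 - 3251310673115} = \frac{3813130}{-3251310249560} = 3813130 \left(- \frac{1}{3251310249560}\right) = - \frac{381313}{325131024956}$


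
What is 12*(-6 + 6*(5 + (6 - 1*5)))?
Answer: 360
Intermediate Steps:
12*(-6 + 6*(5 + (6 - 1*5))) = 12*(-6 + 6*(5 + (6 - 5))) = 12*(-6 + 6*(5 + 1)) = 12*(-6 + 6*6) = 12*(-6 + 36) = 12*30 = 360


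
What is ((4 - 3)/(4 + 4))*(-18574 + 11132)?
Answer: -3721/4 ≈ -930.25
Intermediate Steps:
((4 - 3)/(4 + 4))*(-18574 + 11132) = (1/8)*(-7442) = (1*(⅛))*(-7442) = (⅛)*(-7442) = -3721/4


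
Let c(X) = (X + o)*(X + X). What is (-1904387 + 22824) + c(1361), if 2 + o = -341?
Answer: 889433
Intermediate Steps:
o = -343 (o = -2 - 341 = -343)
c(X) = 2*X*(-343 + X) (c(X) = (X - 343)*(X + X) = (-343 + X)*(2*X) = 2*X*(-343 + X))
(-1904387 + 22824) + c(1361) = (-1904387 + 22824) + 2*1361*(-343 + 1361) = -1881563 + 2*1361*1018 = -1881563 + 2770996 = 889433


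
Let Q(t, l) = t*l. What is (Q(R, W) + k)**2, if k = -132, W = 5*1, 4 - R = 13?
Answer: 31329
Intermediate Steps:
R = -9 (R = 4 - 1*13 = 4 - 13 = -9)
W = 5
Q(t, l) = l*t
(Q(R, W) + k)**2 = (5*(-9) - 132)**2 = (-45 - 132)**2 = (-177)**2 = 31329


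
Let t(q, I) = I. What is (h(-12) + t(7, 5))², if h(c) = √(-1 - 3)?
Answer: 21 + 20*I ≈ 21.0 + 20.0*I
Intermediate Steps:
h(c) = 2*I (h(c) = √(-4) = 2*I)
(h(-12) + t(7, 5))² = (2*I + 5)² = (5 + 2*I)²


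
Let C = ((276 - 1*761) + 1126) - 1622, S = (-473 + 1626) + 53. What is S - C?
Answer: 2187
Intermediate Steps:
S = 1206 (S = 1153 + 53 = 1206)
C = -981 (C = ((276 - 761) + 1126) - 1622 = (-485 + 1126) - 1622 = 641 - 1622 = -981)
S - C = 1206 - 1*(-981) = 1206 + 981 = 2187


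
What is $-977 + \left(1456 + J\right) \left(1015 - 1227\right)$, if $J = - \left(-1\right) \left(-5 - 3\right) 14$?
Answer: $-285905$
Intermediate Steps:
$J = -112$ ($J = - \left(-1\right) \left(-8\right) 14 = \left(-1\right) 8 \cdot 14 = \left(-8\right) 14 = -112$)
$-977 + \left(1456 + J\right) \left(1015 - 1227\right) = -977 + \left(1456 - 112\right) \left(1015 - 1227\right) = -977 + 1344 \left(-212\right) = -977 - 284928 = -285905$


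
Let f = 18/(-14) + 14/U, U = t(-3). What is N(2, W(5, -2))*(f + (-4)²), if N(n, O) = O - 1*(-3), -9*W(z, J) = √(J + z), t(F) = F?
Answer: 211/7 - 211*√3/189 ≈ 28.209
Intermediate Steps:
W(z, J) = -√(J + z)/9
U = -3
f = -125/21 (f = 18/(-14) + 14/(-3) = 18*(-1/14) + 14*(-⅓) = -9/7 - 14/3 = -125/21 ≈ -5.9524)
N(n, O) = 3 + O (N(n, O) = O + 3 = 3 + O)
N(2, W(5, -2))*(f + (-4)²) = (3 - √(-2 + 5)/9)*(-125/21 + (-4)²) = (3 - √3/9)*(-125/21 + 16) = (3 - √3/9)*(211/21) = 211/7 - 211*√3/189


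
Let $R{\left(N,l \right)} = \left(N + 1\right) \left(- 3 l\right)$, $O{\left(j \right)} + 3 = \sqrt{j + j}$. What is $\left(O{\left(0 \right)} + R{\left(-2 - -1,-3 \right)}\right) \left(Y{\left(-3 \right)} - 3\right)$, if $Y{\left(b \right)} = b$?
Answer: $18$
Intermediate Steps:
$O{\left(j \right)} = -3 + \sqrt{2} \sqrt{j}$ ($O{\left(j \right)} = -3 + \sqrt{j + j} = -3 + \sqrt{2 j} = -3 + \sqrt{2} \sqrt{j}$)
$R{\left(N,l \right)} = - 3 l \left(1 + N\right)$ ($R{\left(N,l \right)} = \left(1 + N\right) \left(- 3 l\right) = - 3 l \left(1 + N\right)$)
$\left(O{\left(0 \right)} + R{\left(-2 - -1,-3 \right)}\right) \left(Y{\left(-3 \right)} - 3\right) = \left(\left(-3 + \sqrt{2} \sqrt{0}\right) - - 9 \left(1 - 1\right)\right) \left(-3 - 3\right) = \left(\left(-3 + \sqrt{2} \cdot 0\right) - - 9 \left(1 + \left(-2 + 1\right)\right)\right) \left(-3 - 3\right) = \left(\left(-3 + 0\right) - - 9 \left(1 - 1\right)\right) \left(-6\right) = \left(-3 - \left(-9\right) 0\right) \left(-6\right) = \left(-3 + 0\right) \left(-6\right) = \left(-3\right) \left(-6\right) = 18$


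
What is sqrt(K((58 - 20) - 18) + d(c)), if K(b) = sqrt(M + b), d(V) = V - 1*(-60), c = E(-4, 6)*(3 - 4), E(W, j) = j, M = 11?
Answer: sqrt(54 + sqrt(31)) ≈ 7.7180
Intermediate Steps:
c = -6 (c = 6*(3 - 4) = 6*(-1) = -6)
d(V) = 60 + V (d(V) = V + 60 = 60 + V)
K(b) = sqrt(11 + b)
sqrt(K((58 - 20) - 18) + d(c)) = sqrt(sqrt(11 + ((58 - 20) - 18)) + (60 - 6)) = sqrt(sqrt(11 + (38 - 18)) + 54) = sqrt(sqrt(11 + 20) + 54) = sqrt(sqrt(31) + 54) = sqrt(54 + sqrt(31))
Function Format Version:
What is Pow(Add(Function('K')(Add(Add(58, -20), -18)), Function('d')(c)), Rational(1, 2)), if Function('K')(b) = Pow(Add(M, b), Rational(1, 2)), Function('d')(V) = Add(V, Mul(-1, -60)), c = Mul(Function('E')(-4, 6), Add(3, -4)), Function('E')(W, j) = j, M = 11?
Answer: Pow(Add(54, Pow(31, Rational(1, 2))), Rational(1, 2)) ≈ 7.7180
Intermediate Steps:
c = -6 (c = Mul(6, Add(3, -4)) = Mul(6, -1) = -6)
Function('d')(V) = Add(60, V) (Function('d')(V) = Add(V, 60) = Add(60, V))
Function('K')(b) = Pow(Add(11, b), Rational(1, 2))
Pow(Add(Function('K')(Add(Add(58, -20), -18)), Function('d')(c)), Rational(1, 2)) = Pow(Add(Pow(Add(11, Add(Add(58, -20), -18)), Rational(1, 2)), Add(60, -6)), Rational(1, 2)) = Pow(Add(Pow(Add(11, Add(38, -18)), Rational(1, 2)), 54), Rational(1, 2)) = Pow(Add(Pow(Add(11, 20), Rational(1, 2)), 54), Rational(1, 2)) = Pow(Add(Pow(31, Rational(1, 2)), 54), Rational(1, 2)) = Pow(Add(54, Pow(31, Rational(1, 2))), Rational(1, 2))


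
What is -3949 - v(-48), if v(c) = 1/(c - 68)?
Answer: -458083/116 ≈ -3949.0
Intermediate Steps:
v(c) = 1/(-68 + c)
-3949 - v(-48) = -3949 - 1/(-68 - 48) = -3949 - 1/(-116) = -3949 - 1*(-1/116) = -3949 + 1/116 = -458083/116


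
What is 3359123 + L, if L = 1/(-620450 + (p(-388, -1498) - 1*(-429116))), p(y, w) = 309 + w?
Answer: 646708437328/192523 ≈ 3.3591e+6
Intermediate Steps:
L = -1/192523 (L = 1/(-620450 + ((309 - 1498) - 1*(-429116))) = 1/(-620450 + (-1189 + 429116)) = 1/(-620450 + 427927) = 1/(-192523) = -1/192523 ≈ -5.1942e-6)
3359123 + L = 3359123 - 1/192523 = 646708437328/192523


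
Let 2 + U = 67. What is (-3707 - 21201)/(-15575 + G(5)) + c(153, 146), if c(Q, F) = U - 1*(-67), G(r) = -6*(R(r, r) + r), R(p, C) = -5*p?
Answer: 2064968/15455 ≈ 133.61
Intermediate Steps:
U = 65 (U = -2 + 67 = 65)
G(r) = 24*r (G(r) = -6*(-5*r + r) = -(-24)*r = 24*r)
c(Q, F) = 132 (c(Q, F) = 65 - 1*(-67) = 65 + 67 = 132)
(-3707 - 21201)/(-15575 + G(5)) + c(153, 146) = (-3707 - 21201)/(-15575 + 24*5) + 132 = -24908/(-15575 + 120) + 132 = -24908/(-15455) + 132 = -24908*(-1/15455) + 132 = 24908/15455 + 132 = 2064968/15455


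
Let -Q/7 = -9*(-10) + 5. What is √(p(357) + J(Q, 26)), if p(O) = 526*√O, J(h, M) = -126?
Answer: √(-126 + 526*√357) ≈ 99.058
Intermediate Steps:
Q = -665 (Q = -7*(-9*(-10) + 5) = -7*(90 + 5) = -7*95 = -665)
√(p(357) + J(Q, 26)) = √(526*√357 - 126) = √(-126 + 526*√357)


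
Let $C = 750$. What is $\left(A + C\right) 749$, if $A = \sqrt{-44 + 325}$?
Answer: $561750 + 749 \sqrt{281} \approx 5.7431 \cdot 10^{5}$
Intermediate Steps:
$A = \sqrt{281} \approx 16.763$
$\left(A + C\right) 749 = \left(\sqrt{281} + 750\right) 749 = \left(750 + \sqrt{281}\right) 749 = 561750 + 749 \sqrt{281}$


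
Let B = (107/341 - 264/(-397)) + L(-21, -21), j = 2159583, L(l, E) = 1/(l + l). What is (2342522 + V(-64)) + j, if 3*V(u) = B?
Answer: 76794670471459/17057502 ≈ 4.5021e+6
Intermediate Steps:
L(l, E) = 1/(2*l)
B = 5429749/5685834 (B = (107/341 - 264/(-397)) + (½)/(-21) = (107*(1/341) - 264*(-1/397)) + (½)*(-1/21) = (107/341 + 264/397) - 1/42 = 132503/135377 - 1/42 = 5429749/5685834 ≈ 0.95496)
V(u) = 5429749/17057502 (V(u) = (⅓)*(5429749/5685834) = 5429749/17057502)
(2342522 + V(-64)) + j = (2342522 + 5429749/17057502) + 2159583 = 39957579129793/17057502 + 2159583 = 76794670471459/17057502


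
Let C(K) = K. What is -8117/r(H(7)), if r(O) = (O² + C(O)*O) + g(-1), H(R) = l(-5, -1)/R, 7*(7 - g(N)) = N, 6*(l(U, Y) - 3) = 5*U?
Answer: -1022742/907 ≈ -1127.6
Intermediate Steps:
l(U, Y) = 3 + 5*U/6 (l(U, Y) = 3 + (5*U)/6 = 3 + 5*U/6)
g(N) = 7 - N/7
H(R) = -7/(6*R) (H(R) = (3 + (⅚)*(-5))/R = (3 - 25/6)/R = -7/(6*R))
r(O) = 50/7 + 2*O² (r(O) = (O² + O*O) + (7 - ⅐*(-1)) = (O² + O²) + (7 + ⅐) = 2*O² + 50/7 = 50/7 + 2*O²)
-8117/r(H(7)) = -8117/(50/7 + 2*(-7/6/7)²) = -8117/(50/7 + 2*(-7/6*⅐)²) = -8117/(50/7 + 2*(-⅙)²) = -8117/(50/7 + 2*(1/36)) = -8117/(50/7 + 1/18) = -8117/907/126 = -8117*126/907 = -1022742/907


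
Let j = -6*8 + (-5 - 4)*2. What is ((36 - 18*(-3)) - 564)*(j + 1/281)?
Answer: 8790330/281 ≈ 31282.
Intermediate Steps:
j = -66 (j = -48 - 9*2 = -48 - 18 = -66)
((36 - 18*(-3)) - 564)*(j + 1/281) = ((36 - 18*(-3)) - 564)*(-66 + 1/281) = ((36 + 54) - 564)*(-66 + 1/281) = (90 - 564)*(-18545/281) = -474*(-18545/281) = 8790330/281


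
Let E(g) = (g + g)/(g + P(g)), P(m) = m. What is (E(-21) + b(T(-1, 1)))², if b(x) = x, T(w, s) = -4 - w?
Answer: 4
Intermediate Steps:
E(g) = 1 (E(g) = (g + g)/(g + g) = (2*g)/((2*g)) = (2*g)*(1/(2*g)) = 1)
(E(-21) + b(T(-1, 1)))² = (1 + (-4 - 1*(-1)))² = (1 + (-4 + 1))² = (1 - 3)² = (-2)² = 4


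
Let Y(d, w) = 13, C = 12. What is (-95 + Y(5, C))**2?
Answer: 6724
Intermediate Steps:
(-95 + Y(5, C))**2 = (-95 + 13)**2 = (-82)**2 = 6724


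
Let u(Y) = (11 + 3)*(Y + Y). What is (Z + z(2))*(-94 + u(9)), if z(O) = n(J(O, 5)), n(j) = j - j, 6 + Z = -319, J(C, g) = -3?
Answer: -51350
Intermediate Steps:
Z = -325 (Z = -6 - 319 = -325)
u(Y) = 28*Y (u(Y) = 14*(2*Y) = 28*Y)
n(j) = 0
z(O) = 0
(Z + z(2))*(-94 + u(9)) = (-325 + 0)*(-94 + 28*9) = -325*(-94 + 252) = -325*158 = -51350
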